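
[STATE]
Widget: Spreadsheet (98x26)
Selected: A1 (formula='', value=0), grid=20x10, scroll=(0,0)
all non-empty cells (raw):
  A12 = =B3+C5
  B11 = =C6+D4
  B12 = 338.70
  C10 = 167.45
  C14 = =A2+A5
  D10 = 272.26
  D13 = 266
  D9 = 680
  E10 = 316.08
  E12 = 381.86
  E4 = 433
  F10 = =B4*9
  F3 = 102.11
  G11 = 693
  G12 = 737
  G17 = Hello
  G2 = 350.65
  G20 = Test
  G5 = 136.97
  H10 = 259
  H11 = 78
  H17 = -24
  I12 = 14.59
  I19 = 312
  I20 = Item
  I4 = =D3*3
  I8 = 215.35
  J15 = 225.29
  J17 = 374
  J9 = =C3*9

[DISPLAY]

A1:                                                                                               
       A       B       C       D       E       F       G       H       I       J                  
--------------------------------------------------------------------------------------------------
  1      [0]       0       0       0       0       0       0       0       0       0              
  2        0       0       0       0       0       0  350.65       0       0       0              
  3        0       0       0       0       0  102.11       0       0       0       0              
  4        0       0       0       0     433       0       0       0       0       0              
  5        0       0       0       0       0       0  136.97       0       0       0              
  6        0       0       0       0       0       0       0       0       0       0              
  7        0       0       0       0       0       0       0       0       0       0              
  8        0       0       0       0       0       0       0       0  215.35       0              
  9        0       0       0     680       0       0       0       0       0       0              
 10        0       0  167.45  272.26  316.08       0       0     259       0       0              
 11        0       0       0       0       0       0     693      78       0       0              
 12        0  338.70       0       0  381.86       0     737       0   14.59       0              
 13        0       0       0     266       0       0       0       0       0       0              
 14        0       0       0       0       0       0       0       0       0       0              
 15        0       0       0       0       0       0       0       0       0  225.29              
 16        0       0       0       0       0       0       0       0       0       0              
 17        0       0       0       0       0       0Hello        -24       0     374              
 18        0       0       0       0       0       0       0       0       0       0              
 19        0       0       0       0       0       0       0       0     312       0              
 20        0       0       0       0       0       0Test           0Item           0              
                                                                                                  
                                                                                                  
                                                                                                  


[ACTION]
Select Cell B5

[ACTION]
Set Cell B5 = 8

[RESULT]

B5: 8                                                                                             
       A       B       C       D       E       F       G       H       I       J                  
--------------------------------------------------------------------------------------------------
  1        0       0       0       0       0       0       0       0       0       0              
  2        0       0       0       0       0       0  350.65       0       0       0              
  3        0       0       0       0       0  102.11       0       0       0       0              
  4        0       0       0       0     433       0       0       0       0       0              
  5        0     [8]       0       0       0       0  136.97       0       0       0              
  6        0       0       0       0       0       0       0       0       0       0              
  7        0       0       0       0       0       0       0       0       0       0              
  8        0       0       0       0       0       0       0       0  215.35       0              
  9        0       0       0     680       0       0       0       0       0       0              
 10        0       0  167.45  272.26  316.08       0       0     259       0       0              
 11        0       0       0       0       0       0     693      78       0       0              
 12        0  338.70       0       0  381.86       0     737       0   14.59       0              
 13        0       0       0     266       0       0       0       0       0       0              
 14        0       0       0       0       0       0       0       0       0       0              
 15        0       0       0       0       0       0       0       0       0  225.29              
 16        0       0       0       0       0       0       0       0       0       0              
 17        0       0       0       0       0       0Hello        -24       0     374              
 18        0       0       0       0       0       0       0       0       0       0              
 19        0       0       0       0       0       0       0       0     312       0              
 20        0       0       0       0       0       0Test           0Item           0              
                                                                                                  
                                                                                                  
                                                                                                  


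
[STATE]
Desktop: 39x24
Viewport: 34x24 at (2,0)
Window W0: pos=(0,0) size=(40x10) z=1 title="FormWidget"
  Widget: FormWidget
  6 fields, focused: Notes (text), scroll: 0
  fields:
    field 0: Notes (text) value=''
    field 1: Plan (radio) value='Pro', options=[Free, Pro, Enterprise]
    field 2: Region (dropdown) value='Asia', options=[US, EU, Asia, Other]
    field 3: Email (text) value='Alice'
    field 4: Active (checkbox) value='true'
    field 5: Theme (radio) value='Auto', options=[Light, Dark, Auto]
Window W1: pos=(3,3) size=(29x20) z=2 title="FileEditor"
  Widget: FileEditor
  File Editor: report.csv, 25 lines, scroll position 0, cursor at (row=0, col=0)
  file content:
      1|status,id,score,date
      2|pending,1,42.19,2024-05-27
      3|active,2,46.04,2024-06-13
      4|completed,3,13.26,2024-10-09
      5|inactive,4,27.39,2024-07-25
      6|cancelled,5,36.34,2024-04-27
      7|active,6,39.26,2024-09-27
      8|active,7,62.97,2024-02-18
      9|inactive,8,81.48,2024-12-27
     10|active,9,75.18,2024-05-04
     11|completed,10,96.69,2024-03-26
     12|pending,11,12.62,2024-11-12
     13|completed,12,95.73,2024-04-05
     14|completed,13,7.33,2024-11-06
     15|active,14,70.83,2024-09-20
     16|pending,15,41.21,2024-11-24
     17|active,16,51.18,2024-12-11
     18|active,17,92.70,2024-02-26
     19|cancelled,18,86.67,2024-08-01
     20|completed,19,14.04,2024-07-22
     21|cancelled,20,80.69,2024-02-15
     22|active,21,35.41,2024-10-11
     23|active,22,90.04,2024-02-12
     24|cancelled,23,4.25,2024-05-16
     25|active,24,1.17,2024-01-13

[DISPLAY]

━━━━━━━━━━━━━━━━━━━━━━━━━━━━━━━━━━
FormWidget                        
──────────────────────────────────
 ┏━━━━━━━━━━━━━━━━━━━━━━━━━━━┓    
 ┃ FileEditor                ┃  ( 
 ┠───────────────────────────┨    
 ┃█tatus,id,score,date      ▲┃    
 ┃pending,1,42.19,2024-05-27█┃    
 ┃active,2,46.04,2024-06-13 ░┃rk  
━┃completed,3,13.26,2024-10-░┃━━━━
 ┃inactive,4,27.39,2024-07-2░┃    
 ┃cancelled,5,36.34,2024-04-░┃    
 ┃active,6,39.26,2024-09-27 ░┃    
 ┃active,7,62.97,2024-02-18 ░┃    
 ┃inactive,8,81.48,2024-12-2░┃    
 ┃active,9,75.18,2024-05-04 ░┃    
 ┃completed,10,96.69,2024-03░┃    
 ┃pending,11,12.62,2024-11-1░┃    
 ┃completed,12,95.73,2024-04░┃    
 ┃completed,13,7.33,2024-11-░┃    
 ┃active,14,70.83,2024-09-20░┃    
 ┃pending,15,41.21,2024-11-2▼┃    
 ┗━━━━━━━━━━━━━━━━━━━━━━━━━━━┛    
                                  


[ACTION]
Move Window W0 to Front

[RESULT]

━━━━━━━━━━━━━━━━━━━━━━━━━━━━━━━━━━
FormWidget                        
──────────────────────────────────
 Notes:      [                    
 Plan:       ( ) Free  (●) Pro  ( 
 Region:     [Asia                
 Email:      [Alice               
 Active:     [x]                  
 Theme:      ( ) Light  ( ) Dark  
━━━━━━━━━━━━━━━━━━━━━━━━━━━━━━━━━━
 ┃inactive,4,27.39,2024-07-2░┃    
 ┃cancelled,5,36.34,2024-04-░┃    
 ┃active,6,39.26,2024-09-27 ░┃    
 ┃active,7,62.97,2024-02-18 ░┃    
 ┃inactive,8,81.48,2024-12-2░┃    
 ┃active,9,75.18,2024-05-04 ░┃    
 ┃completed,10,96.69,2024-03░┃    
 ┃pending,11,12.62,2024-11-1░┃    
 ┃completed,12,95.73,2024-04░┃    
 ┃completed,13,7.33,2024-11-░┃    
 ┃active,14,70.83,2024-09-20░┃    
 ┃pending,15,41.21,2024-11-2▼┃    
 ┗━━━━━━━━━━━━━━━━━━━━━━━━━━━┛    
                                  


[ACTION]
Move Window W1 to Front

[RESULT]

━━━━━━━━━━━━━━━━━━━━━━━━━━━━━━━━━━
FormWidget                        
──────────────────────────────────
 ┏━━━━━━━━━━━━━━━━━━━━━━━━━━━┓    
 ┃ FileEditor                ┃  ( 
 ┠───────────────────────────┨    
 ┃█tatus,id,score,date      ▲┃    
 ┃pending,1,42.19,2024-05-27█┃    
 ┃active,2,46.04,2024-06-13 ░┃rk  
━┃completed,3,13.26,2024-10-░┃━━━━
 ┃inactive,4,27.39,2024-07-2░┃    
 ┃cancelled,5,36.34,2024-04-░┃    
 ┃active,6,39.26,2024-09-27 ░┃    
 ┃active,7,62.97,2024-02-18 ░┃    
 ┃inactive,8,81.48,2024-12-2░┃    
 ┃active,9,75.18,2024-05-04 ░┃    
 ┃completed,10,96.69,2024-03░┃    
 ┃pending,11,12.62,2024-11-1░┃    
 ┃completed,12,95.73,2024-04░┃    
 ┃completed,13,7.33,2024-11-░┃    
 ┃active,14,70.83,2024-09-20░┃    
 ┃pending,15,41.21,2024-11-2▼┃    
 ┗━━━━━━━━━━━━━━━━━━━━━━━━━━━┛    
                                  


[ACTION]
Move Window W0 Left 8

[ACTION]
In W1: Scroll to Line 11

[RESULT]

━━━━━━━━━━━━━━━━━━━━━━━━━━━━━━━━━━
FormWidget                        
──────────────────────────────────
 ┏━━━━━━━━━━━━━━━━━━━━━━━━━━━┓    
 ┃ FileEditor                ┃  ( 
 ┠───────────────────────────┨    
 ┃active,9,75.18,2024-05-04 ▲┃    
 ┃completed,10,96.69,2024-03░┃    
 ┃pending,11,12.62,2024-11-1░┃rk  
━┃completed,12,95.73,2024-04░┃━━━━
 ┃completed,13,7.33,2024-11-░┃    
 ┃active,14,70.83,2024-09-20░┃    
 ┃pending,15,41.21,2024-11-2░┃    
 ┃active,16,51.18,2024-12-11░┃    
 ┃active,17,92.70,2024-02-26░┃    
 ┃cancelled,18,86.67,2024-08░┃    
 ┃completed,19,14.04,2024-07░┃    
 ┃cancelled,20,80.69,2024-02░┃    
 ┃active,21,35.41,2024-10-11░┃    
 ┃active,22,90.04,2024-02-12░┃    
 ┃cancelled,23,4.25,2024-05-█┃    
 ┃active,24,1.17,2024-01-13 ▼┃    
 ┗━━━━━━━━━━━━━━━━━━━━━━━━━━━┛    
                                  


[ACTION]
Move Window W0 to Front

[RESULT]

━━━━━━━━━━━━━━━━━━━━━━━━━━━━━━━━━━
FormWidget                        
──────────────────────────────────
 Notes:      [                    
 Plan:       ( ) Free  (●) Pro  ( 
 Region:     [Asia                
 Email:      [Alice               
 Active:     [x]                  
 Theme:      ( ) Light  ( ) Dark  
━━━━━━━━━━━━━━━━━━━━━━━━━━━━━━━━━━
 ┃completed,13,7.33,2024-11-░┃    
 ┃active,14,70.83,2024-09-20░┃    
 ┃pending,15,41.21,2024-11-2░┃    
 ┃active,16,51.18,2024-12-11░┃    
 ┃active,17,92.70,2024-02-26░┃    
 ┃cancelled,18,86.67,2024-08░┃    
 ┃completed,19,14.04,2024-07░┃    
 ┃cancelled,20,80.69,2024-02░┃    
 ┃active,21,35.41,2024-10-11░┃    
 ┃active,22,90.04,2024-02-12░┃    
 ┃cancelled,23,4.25,2024-05-█┃    
 ┃active,24,1.17,2024-01-13 ▼┃    
 ┗━━━━━━━━━━━━━━━━━━━━━━━━━━━┛    
                                  


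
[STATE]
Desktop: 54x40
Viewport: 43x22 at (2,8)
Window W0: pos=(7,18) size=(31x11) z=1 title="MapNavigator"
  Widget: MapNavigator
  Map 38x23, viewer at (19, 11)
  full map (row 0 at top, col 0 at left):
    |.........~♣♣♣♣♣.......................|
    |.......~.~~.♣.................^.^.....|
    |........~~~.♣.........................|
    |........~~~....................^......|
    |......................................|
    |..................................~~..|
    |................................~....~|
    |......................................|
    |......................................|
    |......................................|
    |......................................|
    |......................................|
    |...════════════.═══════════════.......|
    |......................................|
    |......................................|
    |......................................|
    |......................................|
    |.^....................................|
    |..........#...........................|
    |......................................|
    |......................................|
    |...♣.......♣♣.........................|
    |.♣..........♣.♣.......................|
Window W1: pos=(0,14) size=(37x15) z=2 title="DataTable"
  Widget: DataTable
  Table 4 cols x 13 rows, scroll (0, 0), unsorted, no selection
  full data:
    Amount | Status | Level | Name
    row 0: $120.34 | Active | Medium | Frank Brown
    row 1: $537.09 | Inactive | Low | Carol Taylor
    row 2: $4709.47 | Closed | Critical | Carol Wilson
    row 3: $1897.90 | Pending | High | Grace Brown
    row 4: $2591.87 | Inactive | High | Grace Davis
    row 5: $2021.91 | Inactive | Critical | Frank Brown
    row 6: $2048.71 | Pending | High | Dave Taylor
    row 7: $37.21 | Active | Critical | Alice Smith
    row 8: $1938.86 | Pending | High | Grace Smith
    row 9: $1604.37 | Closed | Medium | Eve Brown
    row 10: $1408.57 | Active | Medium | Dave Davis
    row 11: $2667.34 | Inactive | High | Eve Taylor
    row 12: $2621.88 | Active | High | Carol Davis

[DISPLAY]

                                           
                                           
                                           
                                           
                                           
                                           
━━━━━━━━━━━━━━━━━━━━━━━━━━━━━━━━━━┓        
DataTable                         ┃        
──────────────────────────────────┨        
mount  │Status  │Level   │Name    ┃        
───────┼────────┼────────┼────────┃┓       
120.34 │Active  │Medium  │Frank Br┃┃       
537.09 │Inactive│Low     │Carol Ta┃┨       
4709.47│Closed  │Critical│Carol Wi┃┃       
1897.90│Pending │High    │Grace Br┃┃       
2591.87│Inactive│High    │Grace Da┃┃       
2021.91│Inactive│Critical│Frank Br┃┃       
2048.71│Pending │High    │Dave Tay┃┃       
37.21  │Active  │Critical│Alice Sm┃┃       
1938.86│Pending │High    │Grace Sm┃┃       
━━━━━━━━━━━━━━━━━━━━━━━━━━━━━━━━━━┛┛       
                                           


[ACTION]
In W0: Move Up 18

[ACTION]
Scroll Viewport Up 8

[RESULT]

                                           
                                           
                                           
                                           
                                           
                                           
                                           
                                           
                                           
                                           
                                           
                                           
                                           
                                           
━━━━━━━━━━━━━━━━━━━━━━━━━━━━━━━━━━┓        
DataTable                         ┃        
──────────────────────────────────┨        
mount  │Status  │Level   │Name    ┃        
───────┼────────┼────────┼────────┃┓       
120.34 │Active  │Medium  │Frank Br┃┃       
537.09 │Inactive│Low     │Carol Ta┃┨       
4709.47│Closed  │Critical│Carol Wi┃┃       


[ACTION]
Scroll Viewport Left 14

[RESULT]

                                           
                                           
                                           
                                           
                                           
                                           
                                           
                                           
                                           
                                           
                                           
                                           
                                           
                                           
┏━━━━━━━━━━━━━━━━━━━━━━━━━━━━━━━━━━━┓      
┃ DataTable                         ┃      
┠───────────────────────────────────┨      
┃Amount  │Status  │Level   │Name    ┃      
┃────────┼────────┼────────┼────────┃┓     
┃$120.34 │Active  │Medium  │Frank Br┃┃     
┃$537.09 │Inactive│Low     │Carol Ta┃┨     
┃$4709.47│Closed  │Critical│Carol Wi┃┃     


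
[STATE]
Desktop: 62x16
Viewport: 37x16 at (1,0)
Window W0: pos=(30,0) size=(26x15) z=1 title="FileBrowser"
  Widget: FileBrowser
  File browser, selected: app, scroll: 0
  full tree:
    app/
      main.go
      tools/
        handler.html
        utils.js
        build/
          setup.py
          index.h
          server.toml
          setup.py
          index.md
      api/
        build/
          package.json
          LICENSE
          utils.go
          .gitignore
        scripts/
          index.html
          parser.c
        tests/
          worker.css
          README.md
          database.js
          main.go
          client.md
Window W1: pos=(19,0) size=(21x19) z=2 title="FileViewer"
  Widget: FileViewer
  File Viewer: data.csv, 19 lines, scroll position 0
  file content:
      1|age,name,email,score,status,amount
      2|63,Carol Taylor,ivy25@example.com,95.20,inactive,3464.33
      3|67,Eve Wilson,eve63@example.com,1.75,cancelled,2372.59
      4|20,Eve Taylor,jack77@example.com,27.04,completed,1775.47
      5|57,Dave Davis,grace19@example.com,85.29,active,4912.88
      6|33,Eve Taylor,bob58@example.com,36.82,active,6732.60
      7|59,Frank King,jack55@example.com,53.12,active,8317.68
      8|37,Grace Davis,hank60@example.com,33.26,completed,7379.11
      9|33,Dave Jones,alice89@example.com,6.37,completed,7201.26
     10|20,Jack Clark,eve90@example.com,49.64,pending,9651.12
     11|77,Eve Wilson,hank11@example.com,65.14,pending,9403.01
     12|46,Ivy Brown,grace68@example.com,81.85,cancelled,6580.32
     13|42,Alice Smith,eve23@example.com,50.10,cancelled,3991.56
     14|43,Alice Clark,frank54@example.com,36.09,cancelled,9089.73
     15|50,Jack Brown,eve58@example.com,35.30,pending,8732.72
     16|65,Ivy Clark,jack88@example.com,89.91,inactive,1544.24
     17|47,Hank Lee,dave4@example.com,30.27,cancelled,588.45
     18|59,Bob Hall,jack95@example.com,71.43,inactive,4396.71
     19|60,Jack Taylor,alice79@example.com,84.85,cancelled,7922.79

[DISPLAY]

                  ┏━━━━━━━━━━━━━━━━━━
                  ┃ FileViewer       
                  ┠──────────────────
                  ┃age,name,email,sco
                  ┃63,Carol Taylor,iv
                  ┃67,Eve Wilson,eve6
                  ┃20,Eve Taylor,jack
                  ┃57,Dave Davis,grac
                  ┃33,Eve Taylor,bob5
                  ┃59,Frank King,jack
                  ┃37,Grace Davis,han
                  ┃33,Dave Jones,alic
                  ┃20,Jack Clark,eve9
                  ┃77,Eve Wilson,hank
                  ┃46,Ivy Brown,grace
                  ┃42,Alice Smith,eve


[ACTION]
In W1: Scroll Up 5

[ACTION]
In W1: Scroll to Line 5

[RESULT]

                  ┏━━━━━━━━━━━━━━━━━━
                  ┃ FileViewer       
                  ┠──────────────────
                  ┃57,Dave Davis,grac
                  ┃33,Eve Taylor,bob5
                  ┃59,Frank King,jack
                  ┃37,Grace Davis,han
                  ┃33,Dave Jones,alic
                  ┃20,Jack Clark,eve9
                  ┃77,Eve Wilson,hank
                  ┃46,Ivy Brown,grace
                  ┃42,Alice Smith,eve
                  ┃43,Alice Clark,fra
                  ┃50,Jack Brown,eve5
                  ┃65,Ivy Clark,jack8
                  ┃47,Hank Lee,dave4@


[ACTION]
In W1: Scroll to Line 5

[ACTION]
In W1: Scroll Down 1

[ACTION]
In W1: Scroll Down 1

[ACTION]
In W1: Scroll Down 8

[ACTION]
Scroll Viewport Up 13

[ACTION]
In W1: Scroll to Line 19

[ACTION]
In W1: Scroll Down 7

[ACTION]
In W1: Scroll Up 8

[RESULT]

                  ┏━━━━━━━━━━━━━━━━━━
                  ┃ FileViewer       
                  ┠──────────────────
                  ┃age,name,email,sco
                  ┃63,Carol Taylor,iv
                  ┃67,Eve Wilson,eve6
                  ┃20,Eve Taylor,jack
                  ┃57,Dave Davis,grac
                  ┃33,Eve Taylor,bob5
                  ┃59,Frank King,jack
                  ┃37,Grace Davis,han
                  ┃33,Dave Jones,alic
                  ┃20,Jack Clark,eve9
                  ┃77,Eve Wilson,hank
                  ┃46,Ivy Brown,grace
                  ┃42,Alice Smith,eve


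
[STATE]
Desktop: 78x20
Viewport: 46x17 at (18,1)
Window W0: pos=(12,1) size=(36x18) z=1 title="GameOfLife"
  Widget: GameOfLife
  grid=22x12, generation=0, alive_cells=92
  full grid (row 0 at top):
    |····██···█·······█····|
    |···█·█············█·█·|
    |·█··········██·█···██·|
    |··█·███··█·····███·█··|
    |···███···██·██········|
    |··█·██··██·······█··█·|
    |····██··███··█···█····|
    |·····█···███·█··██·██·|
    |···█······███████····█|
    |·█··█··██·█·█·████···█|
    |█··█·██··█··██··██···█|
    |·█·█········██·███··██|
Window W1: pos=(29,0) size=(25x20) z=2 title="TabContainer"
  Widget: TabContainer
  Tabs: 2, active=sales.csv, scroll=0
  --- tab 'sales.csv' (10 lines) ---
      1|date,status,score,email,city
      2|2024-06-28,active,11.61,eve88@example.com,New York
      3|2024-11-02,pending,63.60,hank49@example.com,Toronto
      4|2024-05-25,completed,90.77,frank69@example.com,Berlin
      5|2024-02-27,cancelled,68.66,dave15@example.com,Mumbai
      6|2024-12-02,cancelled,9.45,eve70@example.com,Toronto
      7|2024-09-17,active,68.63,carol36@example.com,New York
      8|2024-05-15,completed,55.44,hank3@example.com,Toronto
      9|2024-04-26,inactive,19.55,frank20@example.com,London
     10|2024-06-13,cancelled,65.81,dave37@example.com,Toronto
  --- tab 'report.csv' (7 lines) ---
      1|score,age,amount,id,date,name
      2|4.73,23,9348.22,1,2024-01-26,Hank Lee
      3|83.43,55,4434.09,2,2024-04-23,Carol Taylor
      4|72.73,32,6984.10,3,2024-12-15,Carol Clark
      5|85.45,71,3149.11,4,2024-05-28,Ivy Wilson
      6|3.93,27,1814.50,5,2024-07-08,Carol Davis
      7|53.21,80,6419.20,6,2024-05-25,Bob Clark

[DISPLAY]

━━━━━━━━━━━┃ TabContainer          ┃          
OfLife     ┠───────────────────────┨          
───────────┃[sales.csv]│ report.csv┃          
0          ┃───────────────────────┃          
█···█······┃date,status,score,email┃          
█··········┃2024-06-28,active,11.61┃          
·······██·█┃2024-11-02,pending,63.6┃          
██··█·····█┃2024-05-25,completed,90┃          
█···██·██··┃2024-02-27,cancelled,68┃          
█··██······┃2024-12-02,cancelled,9.┃          
█··███··█··┃2024-09-17,active,68.63┃          
█···███·█··┃2024-05-15,completed,55┃          
·····██████┃2024-04-26,inactive,19.┃          
··██·█·█·██┃2024-06-13,cancelled,65┃          
██··█··██··┃                       ┃          
·······██·█┃                       ┃          
           ┃                       ┃          


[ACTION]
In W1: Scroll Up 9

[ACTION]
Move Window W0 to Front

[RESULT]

━━━━━━━━━━━━━━━━━━━━━━━━━━━━━┓     ┃          
OfLife                       ┃─────┨          
─────────────────────────────┨t.csv┃          
0                            ┃─────┃          
█···█·······█····            ┃email┃          
█············█·█·            ┃11.61┃          
·······██·█···██·            ┃,63.6┃          
██··█·····███·█··            ┃ed,90┃          
█···██·██········            ┃ed,68┃          
█··██·······█··█·            ┃ed,9.┃          
█··███··█···█····            ┃68.63┃          
█···███·█··██·██·            ┃ed,55┃          
·····███████····█            ┃e,19.┃          
··██·█·█·████···█            ┃ed,65┃          
██··█··██··██···█            ┃     ┃          
·······██·███··██            ┃     ┃          
                             ┃     ┃          


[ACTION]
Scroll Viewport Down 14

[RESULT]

─────────────────────────────┨t.csv┃          
0                            ┃─────┃          
█···█·······█····            ┃email┃          
█············█·█·            ┃11.61┃          
·······██·█···██·            ┃,63.6┃          
██··█·····███·█··            ┃ed,90┃          
█···██·██········            ┃ed,68┃          
█··██·······█··█·            ┃ed,9.┃          
█··███··█···█····            ┃68.63┃          
█···███·█··██·██·            ┃ed,55┃          
·····███████····█            ┃e,19.┃          
··██·█·█·████···█            ┃ed,65┃          
██··█··██··██···█            ┃     ┃          
·······██·███··██            ┃     ┃          
                             ┃     ┃          
━━━━━━━━━━━━━━━━━━━━━━━━━━━━━┛     ┃          
           ┗━━━━━━━━━━━━━━━━━━━━━━━┛          


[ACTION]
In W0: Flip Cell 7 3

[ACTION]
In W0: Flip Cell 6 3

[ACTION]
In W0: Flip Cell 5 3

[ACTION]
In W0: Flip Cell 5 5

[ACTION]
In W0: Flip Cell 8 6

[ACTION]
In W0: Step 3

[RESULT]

─────────────────────────────┨t.csv┃          
3                            ┃─────┃          
██···············            ┃email┃          
···············█·            ┃11.61┃          
····███··███··███            ┃,63.6┃          
█·███·█··█···████            ┃ed,90┃          
·█·██·█··██████··            ┃ed,68┃          
█····█·█······██·            ┃ed,9.┃          
█······█···██·█·█            ┃68.63┃          
█··········██···█            ┃ed,55┃          
············██···            ┃e,19.┃          
··············█·█            ┃ed,65┃          
···█····██····█··            ┃     ┃          
··██····██·····█·            ┃     ┃          
                             ┃     ┃          
━━━━━━━━━━━━━━━━━━━━━━━━━━━━━┛     ┃          
           ┗━━━━━━━━━━━━━━━━━━━━━━━┛          


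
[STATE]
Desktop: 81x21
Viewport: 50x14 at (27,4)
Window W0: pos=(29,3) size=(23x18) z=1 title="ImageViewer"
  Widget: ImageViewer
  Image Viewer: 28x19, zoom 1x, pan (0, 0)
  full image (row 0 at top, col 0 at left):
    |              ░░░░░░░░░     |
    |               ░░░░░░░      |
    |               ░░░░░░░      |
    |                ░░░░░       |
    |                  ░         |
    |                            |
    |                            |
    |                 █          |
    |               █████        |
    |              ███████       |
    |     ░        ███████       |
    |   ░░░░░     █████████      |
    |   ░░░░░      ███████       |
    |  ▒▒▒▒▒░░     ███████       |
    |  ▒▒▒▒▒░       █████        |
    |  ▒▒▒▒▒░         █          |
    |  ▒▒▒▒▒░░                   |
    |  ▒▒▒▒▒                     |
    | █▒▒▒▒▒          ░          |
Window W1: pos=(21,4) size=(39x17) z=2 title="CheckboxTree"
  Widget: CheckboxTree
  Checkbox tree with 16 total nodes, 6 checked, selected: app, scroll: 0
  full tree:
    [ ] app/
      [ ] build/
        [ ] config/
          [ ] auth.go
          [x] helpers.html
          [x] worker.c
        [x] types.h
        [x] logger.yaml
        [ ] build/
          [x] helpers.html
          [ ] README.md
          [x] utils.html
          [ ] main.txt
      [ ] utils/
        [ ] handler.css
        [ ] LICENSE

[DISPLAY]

━━━━━━━━━━━━━━━━━━━━━━━━━━━━━━━━┓                 
kboxTree                        ┃                 
────────────────────────────────┨                 
app/                            ┃                 
] build/                        ┃                 
[-] config/                     ┃                 
  [ ] auth.go                   ┃                 
  [x] helpers.html              ┃                 
  [x] worker.c                  ┃                 
[x] types.h                     ┃                 
[x] logger.yaml                 ┃                 
[-] build/                      ┃                 
  [x] helpers.html              ┃                 
  [ ] README.md                 ┃                 


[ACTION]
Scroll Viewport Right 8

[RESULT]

━━━━━━━━━━━━━━━━━━━━━━━━━━━━┓                     
Tree                        ┃                     
────────────────────────────┨                     
                            ┃                     
ild/                        ┃                     
config/                     ┃                     
] auth.go                   ┃                     
] helpers.html              ┃                     
] worker.c                  ┃                     
types.h                     ┃                     
logger.yaml                 ┃                     
build/                      ┃                     
] helpers.html              ┃                     
] README.md                 ┃                     


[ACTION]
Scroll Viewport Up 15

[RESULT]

                                                  
                                                  
                                                  
━━━━━━━━━━━━━━━━━━━━┓                             
━━━━━━━━━━━━━━━━━━━━━━━━━━━━┓                     
Tree                        ┃                     
────────────────────────────┨                     
                            ┃                     
ild/                        ┃                     
config/                     ┃                     
] auth.go                   ┃                     
] helpers.html              ┃                     
] worker.c                  ┃                     
types.h                     ┃                     


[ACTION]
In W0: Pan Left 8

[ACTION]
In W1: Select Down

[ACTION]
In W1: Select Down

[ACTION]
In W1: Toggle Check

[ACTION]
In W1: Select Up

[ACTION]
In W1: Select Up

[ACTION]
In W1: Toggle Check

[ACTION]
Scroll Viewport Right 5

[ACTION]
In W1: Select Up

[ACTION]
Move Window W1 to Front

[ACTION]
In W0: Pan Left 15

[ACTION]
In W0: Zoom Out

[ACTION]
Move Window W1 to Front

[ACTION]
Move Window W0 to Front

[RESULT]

                                                  
                                                  
                                                  
━━━━━━━━━━━━━━━━━━━━┓                             
ImageViewer         ┃━━━━━━━┓                     
────────────────────┨       ┃                     
             ░░░░░░░┃───────┨                     
              ░░░░░░┃       ┃                     
              ░░░░░░┃       ┃                     
               ░░░░░┃       ┃                     
                 ░  ┃       ┃                     
                    ┃       ┃                     
                    ┃       ┃                     
                █   ┃       ┃                     


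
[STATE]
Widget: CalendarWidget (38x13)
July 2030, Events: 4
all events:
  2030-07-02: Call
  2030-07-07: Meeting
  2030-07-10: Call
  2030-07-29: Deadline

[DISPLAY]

              July 2030               
Mo Tu We Th Fr Sa Su                  
 1  2*  3  4  5  6  7*                
 8  9 10* 11 12 13 14                 
15 16 17 18 19 20 21                  
22 23 24 25 26 27 28                  
29* 30 31                             
                                      
                                      
                                      
                                      
                                      
                                      


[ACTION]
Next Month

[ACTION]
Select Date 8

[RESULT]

             August 2030              
Mo Tu We Th Fr Sa Su                  
          1  2  3  4                  
 5  6  7 [ 8]  9 10 11                
12 13 14 15 16 17 18                  
19 20 21 22 23 24 25                  
26 27 28 29 30 31                     
                                      
                                      
                                      
                                      
                                      
                                      


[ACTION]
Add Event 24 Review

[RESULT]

             August 2030              
Mo Tu We Th Fr Sa Su                  
          1  2  3  4                  
 5  6  7 [ 8]  9 10 11                
12 13 14 15 16 17 18                  
19 20 21 22 23 24* 25                 
26 27 28 29 30 31                     
                                      
                                      
                                      
                                      
                                      
                                      


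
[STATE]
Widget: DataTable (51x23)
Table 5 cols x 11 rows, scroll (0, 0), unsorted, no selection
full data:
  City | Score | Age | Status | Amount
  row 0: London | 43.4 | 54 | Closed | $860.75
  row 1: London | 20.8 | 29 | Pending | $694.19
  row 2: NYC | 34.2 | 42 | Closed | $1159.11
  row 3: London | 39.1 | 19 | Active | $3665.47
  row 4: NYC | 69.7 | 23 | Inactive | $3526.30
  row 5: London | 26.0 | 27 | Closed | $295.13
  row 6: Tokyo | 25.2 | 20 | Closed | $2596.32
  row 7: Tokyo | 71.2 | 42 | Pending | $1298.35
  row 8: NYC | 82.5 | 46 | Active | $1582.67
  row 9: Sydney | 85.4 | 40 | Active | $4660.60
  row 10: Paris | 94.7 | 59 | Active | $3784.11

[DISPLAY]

City  │Score│Age│Status  │Amount                   
──────┼─────┼───┼────────┼────────                 
London│43.4 │54 │Closed  │$860.75                  
London│20.8 │29 │Pending │$694.19                  
NYC   │34.2 │42 │Closed  │$1159.11                 
London│39.1 │19 │Active  │$3665.47                 
NYC   │69.7 │23 │Inactive│$3526.30                 
London│26.0 │27 │Closed  │$295.13                  
Tokyo │25.2 │20 │Closed  │$2596.32                 
Tokyo │71.2 │42 │Pending │$1298.35                 
NYC   │82.5 │46 │Active  │$1582.67                 
Sydney│85.4 │40 │Active  │$4660.60                 
Paris │94.7 │59 │Active  │$3784.11                 
                                                   
                                                   
                                                   
                                                   
                                                   
                                                   
                                                   
                                                   
                                                   
                                                   


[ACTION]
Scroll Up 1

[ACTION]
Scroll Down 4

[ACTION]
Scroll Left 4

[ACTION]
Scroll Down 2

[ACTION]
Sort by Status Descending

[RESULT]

City  │Score│Age│Status ▼│Amount                   
──────┼─────┼───┼────────┼────────                 
London│20.8 │29 │Pending │$694.19                  
Tokyo │71.2 │42 │Pending │$1298.35                 
NYC   │69.7 │23 │Inactive│$3526.30                 
London│43.4 │54 │Closed  │$860.75                  
NYC   │34.2 │42 │Closed  │$1159.11                 
London│26.0 │27 │Closed  │$295.13                  
Tokyo │25.2 │20 │Closed  │$2596.32                 
London│39.1 │19 │Active  │$3665.47                 
NYC   │82.5 │46 │Active  │$1582.67                 
Sydney│85.4 │40 │Active  │$4660.60                 
Paris │94.7 │59 │Active  │$3784.11                 
                                                   
                                                   
                                                   
                                                   
                                                   
                                                   
                                                   
                                                   
                                                   
                                                   
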